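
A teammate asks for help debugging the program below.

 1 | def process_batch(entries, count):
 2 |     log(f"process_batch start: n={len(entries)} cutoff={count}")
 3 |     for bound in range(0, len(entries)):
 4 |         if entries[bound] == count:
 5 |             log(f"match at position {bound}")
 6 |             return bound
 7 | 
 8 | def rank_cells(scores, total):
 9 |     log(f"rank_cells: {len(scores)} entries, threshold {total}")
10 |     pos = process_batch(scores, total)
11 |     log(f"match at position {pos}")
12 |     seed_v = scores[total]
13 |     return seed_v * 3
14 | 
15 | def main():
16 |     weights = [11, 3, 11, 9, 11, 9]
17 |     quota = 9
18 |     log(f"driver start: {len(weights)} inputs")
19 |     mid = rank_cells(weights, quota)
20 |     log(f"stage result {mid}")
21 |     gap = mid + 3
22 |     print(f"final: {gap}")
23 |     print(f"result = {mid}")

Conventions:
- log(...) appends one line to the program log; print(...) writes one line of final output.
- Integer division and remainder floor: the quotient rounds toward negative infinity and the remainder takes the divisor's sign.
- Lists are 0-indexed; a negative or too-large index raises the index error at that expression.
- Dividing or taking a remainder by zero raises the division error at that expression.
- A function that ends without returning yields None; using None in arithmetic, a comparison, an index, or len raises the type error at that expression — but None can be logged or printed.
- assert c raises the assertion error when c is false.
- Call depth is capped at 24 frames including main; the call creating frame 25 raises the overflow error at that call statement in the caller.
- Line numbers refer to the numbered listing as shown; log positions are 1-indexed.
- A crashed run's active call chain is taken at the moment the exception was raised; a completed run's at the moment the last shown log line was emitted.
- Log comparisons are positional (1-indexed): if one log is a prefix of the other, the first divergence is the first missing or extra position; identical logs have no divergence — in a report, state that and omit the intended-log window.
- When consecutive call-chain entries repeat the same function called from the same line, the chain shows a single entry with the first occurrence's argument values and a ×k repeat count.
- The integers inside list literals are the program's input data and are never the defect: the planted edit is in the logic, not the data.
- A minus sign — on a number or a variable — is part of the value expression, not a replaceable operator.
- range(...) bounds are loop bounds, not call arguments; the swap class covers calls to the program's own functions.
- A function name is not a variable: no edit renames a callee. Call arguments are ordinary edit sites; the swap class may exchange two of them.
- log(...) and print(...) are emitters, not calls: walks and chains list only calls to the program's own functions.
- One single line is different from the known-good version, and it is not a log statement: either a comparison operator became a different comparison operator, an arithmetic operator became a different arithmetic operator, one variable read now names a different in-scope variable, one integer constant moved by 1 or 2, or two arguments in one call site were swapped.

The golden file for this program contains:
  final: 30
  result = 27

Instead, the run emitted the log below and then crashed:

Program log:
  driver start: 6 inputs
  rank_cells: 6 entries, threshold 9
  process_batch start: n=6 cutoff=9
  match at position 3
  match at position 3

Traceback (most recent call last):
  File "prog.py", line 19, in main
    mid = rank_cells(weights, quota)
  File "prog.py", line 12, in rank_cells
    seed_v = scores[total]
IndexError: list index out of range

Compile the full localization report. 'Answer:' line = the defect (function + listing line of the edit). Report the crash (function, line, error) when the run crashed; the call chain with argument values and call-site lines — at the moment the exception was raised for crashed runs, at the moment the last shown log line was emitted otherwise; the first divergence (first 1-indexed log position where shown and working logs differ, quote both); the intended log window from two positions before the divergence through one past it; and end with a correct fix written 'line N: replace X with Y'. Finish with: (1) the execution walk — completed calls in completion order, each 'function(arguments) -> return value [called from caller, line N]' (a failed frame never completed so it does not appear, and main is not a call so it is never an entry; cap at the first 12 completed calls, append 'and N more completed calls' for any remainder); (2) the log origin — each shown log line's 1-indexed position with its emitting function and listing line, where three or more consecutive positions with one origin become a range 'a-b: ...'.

Answer: the defect is in rank_cells at line 12.
Key observation: Only 5 log lines were emitted before the run died; the intended continuation was 'stage result 27'.
Crash: rank_cells, line 12, IndexError.
Call chain: main -> rank_cells([11, 3, 11, 9, 11, 9], 9) (called at line 19).
First divergence: position 6; the shown log stops at 5 lines while the working version next logs 'stage result 27'.
Intended log window:
  4: match at position 3
  5: match at position 3
  6: stage result 27
Execution walk:
  process_batch([11, 3, 11, 9, 11, 9], 9) -> 3  [called from rank_cells, line 10]
Log origins:
  1: emitted by main (line 18)
  2: emitted by rank_cells (line 9)
  3: emitted by process_batch (line 2)
  4: emitted by process_batch (line 5)
  5: emitted by rank_cells (line 11)
A correct fix: line 12: replace `total` with `pos`.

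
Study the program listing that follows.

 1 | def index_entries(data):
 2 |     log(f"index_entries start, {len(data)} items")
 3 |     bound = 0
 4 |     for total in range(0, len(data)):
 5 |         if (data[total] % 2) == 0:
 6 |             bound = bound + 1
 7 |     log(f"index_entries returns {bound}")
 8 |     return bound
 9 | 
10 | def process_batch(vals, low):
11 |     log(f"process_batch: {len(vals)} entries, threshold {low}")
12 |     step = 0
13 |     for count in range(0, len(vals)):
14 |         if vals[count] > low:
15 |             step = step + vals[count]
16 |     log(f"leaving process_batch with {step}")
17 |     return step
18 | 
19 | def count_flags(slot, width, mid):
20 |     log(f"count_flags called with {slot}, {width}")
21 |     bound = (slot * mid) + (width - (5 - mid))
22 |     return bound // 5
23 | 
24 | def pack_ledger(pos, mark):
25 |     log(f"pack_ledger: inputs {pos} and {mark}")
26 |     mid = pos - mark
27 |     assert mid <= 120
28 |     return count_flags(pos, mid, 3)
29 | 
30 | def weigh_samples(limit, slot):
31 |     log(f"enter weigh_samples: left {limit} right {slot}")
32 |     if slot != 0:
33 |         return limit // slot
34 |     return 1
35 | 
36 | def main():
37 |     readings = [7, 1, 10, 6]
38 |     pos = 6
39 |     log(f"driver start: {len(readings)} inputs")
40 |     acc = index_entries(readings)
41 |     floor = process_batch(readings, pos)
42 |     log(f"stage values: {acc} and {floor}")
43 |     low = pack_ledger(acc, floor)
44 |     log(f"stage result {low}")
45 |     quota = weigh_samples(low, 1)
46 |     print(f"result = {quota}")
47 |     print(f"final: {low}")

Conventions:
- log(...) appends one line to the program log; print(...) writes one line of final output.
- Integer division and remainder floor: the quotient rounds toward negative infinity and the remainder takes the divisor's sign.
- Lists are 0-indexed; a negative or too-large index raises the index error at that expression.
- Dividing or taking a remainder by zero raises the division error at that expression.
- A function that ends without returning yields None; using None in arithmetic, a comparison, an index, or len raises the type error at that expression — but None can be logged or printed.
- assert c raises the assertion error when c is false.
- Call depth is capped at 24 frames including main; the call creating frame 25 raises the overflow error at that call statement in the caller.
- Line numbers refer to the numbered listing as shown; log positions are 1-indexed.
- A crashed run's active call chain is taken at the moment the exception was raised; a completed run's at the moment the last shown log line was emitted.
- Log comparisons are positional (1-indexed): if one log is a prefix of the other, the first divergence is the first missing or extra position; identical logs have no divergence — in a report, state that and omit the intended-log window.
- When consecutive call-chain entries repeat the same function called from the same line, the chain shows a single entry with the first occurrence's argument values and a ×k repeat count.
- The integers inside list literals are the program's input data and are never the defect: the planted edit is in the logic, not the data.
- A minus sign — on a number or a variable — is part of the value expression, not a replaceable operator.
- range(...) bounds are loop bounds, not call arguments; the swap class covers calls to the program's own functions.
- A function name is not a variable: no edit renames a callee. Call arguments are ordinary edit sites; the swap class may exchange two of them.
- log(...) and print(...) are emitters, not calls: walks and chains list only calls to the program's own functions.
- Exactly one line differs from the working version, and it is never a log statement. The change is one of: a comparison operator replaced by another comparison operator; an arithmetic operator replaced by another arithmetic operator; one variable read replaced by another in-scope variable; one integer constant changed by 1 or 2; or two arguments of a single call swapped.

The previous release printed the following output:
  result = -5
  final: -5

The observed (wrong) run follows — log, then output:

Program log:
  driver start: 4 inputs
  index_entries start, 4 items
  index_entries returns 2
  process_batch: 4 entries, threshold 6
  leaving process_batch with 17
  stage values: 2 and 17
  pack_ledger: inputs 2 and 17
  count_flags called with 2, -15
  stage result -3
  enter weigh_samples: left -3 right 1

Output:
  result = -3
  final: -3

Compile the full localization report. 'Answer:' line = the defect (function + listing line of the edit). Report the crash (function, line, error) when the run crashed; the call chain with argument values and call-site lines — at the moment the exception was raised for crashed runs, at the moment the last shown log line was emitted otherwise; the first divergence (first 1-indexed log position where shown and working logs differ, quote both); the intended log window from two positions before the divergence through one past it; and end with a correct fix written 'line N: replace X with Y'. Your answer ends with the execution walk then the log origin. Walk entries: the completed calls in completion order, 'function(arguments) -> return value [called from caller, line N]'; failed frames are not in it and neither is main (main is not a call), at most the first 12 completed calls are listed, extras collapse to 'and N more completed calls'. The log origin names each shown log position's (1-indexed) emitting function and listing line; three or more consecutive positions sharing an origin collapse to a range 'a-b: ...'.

Answer: the defect is in count_flags at line 21.
The tell: At log position 9 the runs split — shown 'stage result -3', but the working version logs 'stage result -5'.
Call chain: main -> weigh_samples(-3, 1) (called at line 45).
First divergence: position 9; shown 'stage result -3' vs intended 'stage result -5'.
Intended log window:
  7: pack_ledger: inputs 2 and 17
  8: count_flags called with 2, -15
  9: stage result -5
  10: enter weigh_samples: left -5 right 1
Execution walk:
  index_entries([7, 1, 10, 6]) -> 2  [called from main, line 40]
  process_batch([7, 1, 10, 6], 6) -> 17  [called from main, line 41]
  count_flags(2, -15, 3) -> -3  [called from pack_ledger, line 28]
  pack_ledger(2, 17) -> -3  [called from main, line 43]
  weigh_samples(-3, 1) -> -3  [called from main, line 45]
Log origins:
  1: logged in main at line 39
  2: logged in index_entries at line 2
  3: logged in index_entries at line 7
  4: logged in process_batch at line 11
  5: logged in process_batch at line 16
  6: logged in main at line 42
  7: logged in pack_ledger at line 25
  8: logged in count_flags at line 20
  9: logged in main at line 44
  10: logged in weigh_samples at line 31
A correct fix: line 21: replace `width - (5 - mid)` with `width * (5 - mid)`.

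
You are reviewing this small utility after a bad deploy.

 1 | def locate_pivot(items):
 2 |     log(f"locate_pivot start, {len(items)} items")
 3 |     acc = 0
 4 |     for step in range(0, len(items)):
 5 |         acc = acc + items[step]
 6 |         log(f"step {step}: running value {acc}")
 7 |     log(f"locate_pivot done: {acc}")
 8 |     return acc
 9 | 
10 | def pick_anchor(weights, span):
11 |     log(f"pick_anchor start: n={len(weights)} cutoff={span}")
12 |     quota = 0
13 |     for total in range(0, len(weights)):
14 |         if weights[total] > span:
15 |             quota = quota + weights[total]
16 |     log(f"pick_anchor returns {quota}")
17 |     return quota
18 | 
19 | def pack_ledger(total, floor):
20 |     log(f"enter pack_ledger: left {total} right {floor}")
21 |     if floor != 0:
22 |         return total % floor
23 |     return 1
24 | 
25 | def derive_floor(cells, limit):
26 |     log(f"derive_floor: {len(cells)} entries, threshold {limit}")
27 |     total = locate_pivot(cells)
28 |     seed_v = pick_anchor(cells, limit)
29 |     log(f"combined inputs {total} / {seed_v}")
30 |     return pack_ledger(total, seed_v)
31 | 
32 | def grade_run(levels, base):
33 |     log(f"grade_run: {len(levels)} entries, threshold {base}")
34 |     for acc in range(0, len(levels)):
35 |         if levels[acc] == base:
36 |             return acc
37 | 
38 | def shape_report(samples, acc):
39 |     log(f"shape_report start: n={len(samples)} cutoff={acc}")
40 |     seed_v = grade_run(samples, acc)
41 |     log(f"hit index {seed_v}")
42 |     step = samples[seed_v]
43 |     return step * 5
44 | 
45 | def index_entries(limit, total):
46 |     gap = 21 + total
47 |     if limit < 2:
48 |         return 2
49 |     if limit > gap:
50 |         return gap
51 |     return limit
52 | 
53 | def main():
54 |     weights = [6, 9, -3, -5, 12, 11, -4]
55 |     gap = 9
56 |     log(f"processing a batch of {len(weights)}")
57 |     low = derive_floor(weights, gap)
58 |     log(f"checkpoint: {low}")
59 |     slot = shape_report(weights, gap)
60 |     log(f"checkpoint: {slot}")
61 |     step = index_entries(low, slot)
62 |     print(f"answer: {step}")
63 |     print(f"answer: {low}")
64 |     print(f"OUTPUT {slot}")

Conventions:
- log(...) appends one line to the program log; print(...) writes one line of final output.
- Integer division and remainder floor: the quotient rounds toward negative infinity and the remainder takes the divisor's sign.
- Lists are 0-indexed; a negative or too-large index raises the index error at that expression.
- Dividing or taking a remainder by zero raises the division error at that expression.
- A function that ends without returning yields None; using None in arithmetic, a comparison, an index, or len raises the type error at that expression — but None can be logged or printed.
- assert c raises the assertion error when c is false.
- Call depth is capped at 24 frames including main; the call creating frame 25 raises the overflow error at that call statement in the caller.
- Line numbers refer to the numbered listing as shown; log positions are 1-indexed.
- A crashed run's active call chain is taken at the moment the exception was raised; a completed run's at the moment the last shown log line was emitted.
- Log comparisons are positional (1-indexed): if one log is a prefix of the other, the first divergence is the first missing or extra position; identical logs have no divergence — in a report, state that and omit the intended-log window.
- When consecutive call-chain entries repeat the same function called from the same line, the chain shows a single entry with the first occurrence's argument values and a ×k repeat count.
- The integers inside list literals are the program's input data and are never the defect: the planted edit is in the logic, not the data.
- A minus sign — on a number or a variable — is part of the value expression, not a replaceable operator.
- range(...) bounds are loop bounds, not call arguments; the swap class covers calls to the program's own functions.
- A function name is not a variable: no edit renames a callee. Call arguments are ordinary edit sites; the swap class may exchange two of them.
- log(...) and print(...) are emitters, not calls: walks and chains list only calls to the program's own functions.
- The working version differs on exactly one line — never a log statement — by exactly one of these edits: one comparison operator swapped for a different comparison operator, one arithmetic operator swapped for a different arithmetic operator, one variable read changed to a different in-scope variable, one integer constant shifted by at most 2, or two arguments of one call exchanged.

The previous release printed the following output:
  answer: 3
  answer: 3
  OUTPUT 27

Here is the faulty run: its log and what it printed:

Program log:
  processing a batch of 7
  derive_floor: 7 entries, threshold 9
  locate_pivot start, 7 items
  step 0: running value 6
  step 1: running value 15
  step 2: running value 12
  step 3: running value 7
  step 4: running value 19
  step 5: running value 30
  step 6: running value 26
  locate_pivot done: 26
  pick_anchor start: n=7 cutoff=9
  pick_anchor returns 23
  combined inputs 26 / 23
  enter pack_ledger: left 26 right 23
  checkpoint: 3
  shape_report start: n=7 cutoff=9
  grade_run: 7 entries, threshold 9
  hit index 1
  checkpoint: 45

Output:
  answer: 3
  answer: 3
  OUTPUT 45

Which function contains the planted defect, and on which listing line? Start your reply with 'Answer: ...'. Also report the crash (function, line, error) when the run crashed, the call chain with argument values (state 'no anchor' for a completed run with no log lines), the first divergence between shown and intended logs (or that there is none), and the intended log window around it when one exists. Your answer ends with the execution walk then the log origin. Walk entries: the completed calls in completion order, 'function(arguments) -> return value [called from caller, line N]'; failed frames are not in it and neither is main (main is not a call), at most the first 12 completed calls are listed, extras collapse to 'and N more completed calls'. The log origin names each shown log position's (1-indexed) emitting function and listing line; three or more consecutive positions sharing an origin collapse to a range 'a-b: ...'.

Answer: the defect is in shape_report at line 43.
Key observation: At log position 20 the runs split — shown 'checkpoint: 45', but the working version logs 'checkpoint: 27'.
Call chain: main.
First divergence: at position 20 the run shows 'checkpoint: 45' where the working version logs 'checkpoint: 27'.
Intended log window:
  18: grade_run: 7 entries, threshold 9
  19: hit index 1
  20: checkpoint: 27
Execution walk:
  locate_pivot([6, 9, -3, -5, 12, 11, -4]) -> 26  [called from derive_floor, line 27]
  pick_anchor([6, 9, -3, -5, 12, 11, -4], 9) -> 23  [called from derive_floor, line 28]
  pack_ledger(26, 23) -> 3  [called from derive_floor, line 30]
  derive_floor([6, 9, -3, -5, 12, 11, -4], 9) -> 3  [called from main, line 57]
  grade_run([6, 9, -3, -5, 12, 11, -4], 9) -> 1  [called from shape_report, line 40]
  shape_report([6, 9, -3, -5, 12, 11, -4], 9) -> 45  [called from main, line 59]
  index_entries(3, 45) -> 3  [called from main, line 61]
Log origins:
  1 — main, line 56
  2 — derive_floor, line 26
  3 — locate_pivot, line 2
  4-10 — locate_pivot, line 6
  11 — locate_pivot, line 7
  12 — pick_anchor, line 11
  13 — pick_anchor, line 16
  14 — derive_floor, line 29
  15 — pack_ledger, line 20
  16 — main, line 58
  17 — shape_report, line 39
  18 — grade_run, line 33
  19 — shape_report, line 41
  20 — main, line 60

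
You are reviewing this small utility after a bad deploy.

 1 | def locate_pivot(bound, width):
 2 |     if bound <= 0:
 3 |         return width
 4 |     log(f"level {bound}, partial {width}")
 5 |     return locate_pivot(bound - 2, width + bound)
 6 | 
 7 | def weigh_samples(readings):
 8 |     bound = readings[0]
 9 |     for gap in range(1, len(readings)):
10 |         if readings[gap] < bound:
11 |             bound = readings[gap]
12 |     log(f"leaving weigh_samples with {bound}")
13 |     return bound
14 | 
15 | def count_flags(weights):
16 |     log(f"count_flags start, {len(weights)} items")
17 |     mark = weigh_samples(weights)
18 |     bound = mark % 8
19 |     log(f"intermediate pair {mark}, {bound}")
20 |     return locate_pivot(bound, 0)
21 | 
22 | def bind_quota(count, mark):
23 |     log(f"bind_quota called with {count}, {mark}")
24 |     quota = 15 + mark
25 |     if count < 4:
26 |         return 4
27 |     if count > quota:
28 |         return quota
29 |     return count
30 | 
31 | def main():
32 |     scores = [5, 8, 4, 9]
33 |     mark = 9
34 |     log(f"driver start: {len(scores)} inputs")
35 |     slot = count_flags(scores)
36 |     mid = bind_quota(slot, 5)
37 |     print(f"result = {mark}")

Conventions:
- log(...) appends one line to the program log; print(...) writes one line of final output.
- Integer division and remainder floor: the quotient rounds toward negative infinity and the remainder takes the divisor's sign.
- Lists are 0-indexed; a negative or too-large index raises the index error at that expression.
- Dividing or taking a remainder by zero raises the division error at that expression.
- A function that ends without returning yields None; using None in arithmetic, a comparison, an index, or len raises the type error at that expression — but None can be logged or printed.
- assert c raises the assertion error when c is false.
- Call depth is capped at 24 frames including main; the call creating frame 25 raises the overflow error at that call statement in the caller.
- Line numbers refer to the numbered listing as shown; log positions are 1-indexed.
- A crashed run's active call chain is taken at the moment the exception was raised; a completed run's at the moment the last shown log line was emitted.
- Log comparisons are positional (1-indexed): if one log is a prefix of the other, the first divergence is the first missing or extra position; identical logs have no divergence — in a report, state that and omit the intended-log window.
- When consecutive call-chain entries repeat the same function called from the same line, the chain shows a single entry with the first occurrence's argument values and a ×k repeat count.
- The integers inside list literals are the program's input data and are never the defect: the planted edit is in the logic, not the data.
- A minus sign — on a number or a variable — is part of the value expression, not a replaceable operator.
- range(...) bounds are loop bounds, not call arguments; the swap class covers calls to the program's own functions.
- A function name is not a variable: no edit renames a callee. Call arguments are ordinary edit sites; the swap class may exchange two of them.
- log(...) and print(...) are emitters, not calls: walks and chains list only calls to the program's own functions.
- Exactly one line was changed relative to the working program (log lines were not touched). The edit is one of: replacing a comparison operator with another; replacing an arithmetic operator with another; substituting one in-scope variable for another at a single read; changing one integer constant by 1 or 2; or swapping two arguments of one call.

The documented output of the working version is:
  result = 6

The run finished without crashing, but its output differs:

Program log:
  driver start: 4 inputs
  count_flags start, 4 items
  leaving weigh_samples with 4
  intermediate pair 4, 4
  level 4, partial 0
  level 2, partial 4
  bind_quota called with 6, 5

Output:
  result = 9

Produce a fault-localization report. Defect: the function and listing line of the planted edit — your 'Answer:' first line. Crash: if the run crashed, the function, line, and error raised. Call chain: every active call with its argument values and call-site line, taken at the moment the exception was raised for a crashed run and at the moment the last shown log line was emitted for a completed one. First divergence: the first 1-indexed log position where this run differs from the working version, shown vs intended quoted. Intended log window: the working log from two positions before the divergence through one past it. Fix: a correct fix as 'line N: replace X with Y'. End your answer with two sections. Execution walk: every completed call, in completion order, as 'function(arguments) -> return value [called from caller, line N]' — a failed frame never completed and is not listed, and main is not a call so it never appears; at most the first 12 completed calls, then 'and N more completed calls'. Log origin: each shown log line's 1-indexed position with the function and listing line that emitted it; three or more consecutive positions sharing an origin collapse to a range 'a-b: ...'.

Answer: the defect is in main at line 37.
Key observation: The logs agree in full; only the final output differs.
Call chain: main -> bind_quota(6, 5) (called at line 36).
First divergence: none (the log streams are identical).
Execution walk:
  weigh_samples([5, 8, 4, 9]) -> 4  [called from count_flags, line 17]
  locate_pivot(0, 6) -> 6  [called from locate_pivot, line 5]
  locate_pivot(2, 4) -> 6  [called from locate_pivot, line 5]
  locate_pivot(4, 0) -> 6  [called from count_flags, line 20]
  count_flags([5, 8, 4, 9]) -> 6  [called from main, line 35]
  bind_quota(6, 5) -> 6  [called from main, line 36]
Log origin:
  1: from main, line 34
  2: from count_flags, line 16
  3: from weigh_samples, line 12
  4: from count_flags, line 19
  5: from locate_pivot, line 4
  6: from locate_pivot, line 4
  7: from bind_quota, line 23
A correct fix: line 37: replace `mark` with `mid`.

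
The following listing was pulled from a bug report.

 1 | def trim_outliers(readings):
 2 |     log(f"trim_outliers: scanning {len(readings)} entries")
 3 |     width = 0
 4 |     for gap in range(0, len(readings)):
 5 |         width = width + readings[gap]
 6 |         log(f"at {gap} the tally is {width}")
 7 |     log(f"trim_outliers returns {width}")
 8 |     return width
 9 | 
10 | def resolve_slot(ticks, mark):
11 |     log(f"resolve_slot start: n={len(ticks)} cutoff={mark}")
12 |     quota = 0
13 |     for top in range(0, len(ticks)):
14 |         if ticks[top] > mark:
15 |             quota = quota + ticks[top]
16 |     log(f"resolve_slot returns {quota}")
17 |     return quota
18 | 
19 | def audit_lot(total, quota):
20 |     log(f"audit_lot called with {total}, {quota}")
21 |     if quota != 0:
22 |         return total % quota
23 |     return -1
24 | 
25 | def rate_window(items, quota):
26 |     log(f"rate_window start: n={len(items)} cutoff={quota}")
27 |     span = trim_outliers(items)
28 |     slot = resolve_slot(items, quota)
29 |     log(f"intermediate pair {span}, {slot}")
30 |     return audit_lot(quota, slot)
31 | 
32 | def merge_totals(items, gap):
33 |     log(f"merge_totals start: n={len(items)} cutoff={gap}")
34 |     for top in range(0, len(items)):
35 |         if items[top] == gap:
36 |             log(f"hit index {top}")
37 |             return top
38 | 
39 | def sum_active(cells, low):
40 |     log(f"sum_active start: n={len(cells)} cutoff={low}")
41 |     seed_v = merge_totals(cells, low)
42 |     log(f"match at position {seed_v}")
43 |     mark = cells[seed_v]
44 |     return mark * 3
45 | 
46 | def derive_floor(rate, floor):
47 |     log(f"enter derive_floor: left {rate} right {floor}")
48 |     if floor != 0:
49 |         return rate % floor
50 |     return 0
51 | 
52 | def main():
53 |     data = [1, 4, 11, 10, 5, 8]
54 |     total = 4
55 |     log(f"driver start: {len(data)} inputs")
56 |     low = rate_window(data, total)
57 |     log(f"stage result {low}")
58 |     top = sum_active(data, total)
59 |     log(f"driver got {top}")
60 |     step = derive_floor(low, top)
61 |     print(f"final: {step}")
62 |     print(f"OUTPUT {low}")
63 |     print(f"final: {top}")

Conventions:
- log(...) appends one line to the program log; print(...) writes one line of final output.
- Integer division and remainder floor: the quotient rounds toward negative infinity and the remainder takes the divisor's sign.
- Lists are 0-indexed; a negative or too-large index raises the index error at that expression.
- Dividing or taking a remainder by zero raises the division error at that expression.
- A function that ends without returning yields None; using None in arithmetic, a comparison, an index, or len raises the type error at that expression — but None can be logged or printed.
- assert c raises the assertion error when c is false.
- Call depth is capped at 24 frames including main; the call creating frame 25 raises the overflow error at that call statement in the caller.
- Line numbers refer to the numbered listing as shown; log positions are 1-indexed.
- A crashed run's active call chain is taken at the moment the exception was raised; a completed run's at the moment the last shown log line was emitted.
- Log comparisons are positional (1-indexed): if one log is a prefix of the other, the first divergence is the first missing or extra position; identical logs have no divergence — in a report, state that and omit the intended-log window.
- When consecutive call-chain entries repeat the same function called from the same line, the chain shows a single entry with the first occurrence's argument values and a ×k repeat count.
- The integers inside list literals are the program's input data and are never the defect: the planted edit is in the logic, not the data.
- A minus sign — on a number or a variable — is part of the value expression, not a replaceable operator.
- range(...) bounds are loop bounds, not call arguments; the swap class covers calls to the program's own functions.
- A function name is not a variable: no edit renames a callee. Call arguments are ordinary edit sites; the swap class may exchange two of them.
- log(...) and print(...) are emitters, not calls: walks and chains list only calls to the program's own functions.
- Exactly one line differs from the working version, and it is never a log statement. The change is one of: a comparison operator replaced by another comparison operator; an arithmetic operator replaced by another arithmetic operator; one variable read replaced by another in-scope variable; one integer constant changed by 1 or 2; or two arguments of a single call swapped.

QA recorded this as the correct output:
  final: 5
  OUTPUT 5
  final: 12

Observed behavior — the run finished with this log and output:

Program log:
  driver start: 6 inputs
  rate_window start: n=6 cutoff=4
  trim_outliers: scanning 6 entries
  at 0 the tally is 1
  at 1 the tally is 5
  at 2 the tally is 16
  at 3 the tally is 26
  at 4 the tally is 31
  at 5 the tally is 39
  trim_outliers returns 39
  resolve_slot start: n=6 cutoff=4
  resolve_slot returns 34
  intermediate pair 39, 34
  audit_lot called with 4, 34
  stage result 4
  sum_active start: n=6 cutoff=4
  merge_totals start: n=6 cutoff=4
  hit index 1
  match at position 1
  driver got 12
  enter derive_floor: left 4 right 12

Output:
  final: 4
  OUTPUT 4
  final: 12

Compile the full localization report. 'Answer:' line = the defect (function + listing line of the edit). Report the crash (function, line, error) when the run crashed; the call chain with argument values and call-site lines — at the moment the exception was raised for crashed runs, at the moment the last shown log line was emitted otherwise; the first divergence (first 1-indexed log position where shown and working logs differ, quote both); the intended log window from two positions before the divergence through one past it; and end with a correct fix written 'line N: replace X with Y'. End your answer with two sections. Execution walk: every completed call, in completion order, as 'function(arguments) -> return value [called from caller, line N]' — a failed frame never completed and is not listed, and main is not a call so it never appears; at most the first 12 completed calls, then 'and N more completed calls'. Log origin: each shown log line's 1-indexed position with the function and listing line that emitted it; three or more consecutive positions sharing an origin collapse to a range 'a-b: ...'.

Answer: the defect is in rate_window at line 30.
The tell: Position 14 is the first bad log line: 'audit_lot called with 4, 34' should read 'audit_lot called with 39, 34'.
Call chain: main -> derive_floor(4, 12) (called at line 60).
First divergence: position 14 — the shown line 'audit_lot called with 4, 34' should read 'audit_lot called with 39, 34'.
Intended log window:
  12: resolve_slot returns 34
  13: intermediate pair 39, 34
  14: audit_lot called with 39, 34
  15: stage result 5
Execution walk:
  trim_outliers([1, 4, 11, 10, 5, 8]) -> 39  [called from rate_window, line 27]
  resolve_slot([1, 4, 11, 10, 5, 8], 4) -> 34  [called from rate_window, line 28]
  audit_lot(4, 34) -> 4  [called from rate_window, line 30]
  rate_window([1, 4, 11, 10, 5, 8], 4) -> 4  [called from main, line 56]
  merge_totals([1, 4, 11, 10, 5, 8], 4) -> 1  [called from sum_active, line 41]
  sum_active([1, 4, 11, 10, 5, 8], 4) -> 12  [called from main, line 58]
  derive_floor(4, 12) -> 4  [called from main, line 60]
Origin of each log line:
  1: logged in main at line 55
  2: logged in rate_window at line 26
  3: logged in trim_outliers at line 2
  4-9: logged in trim_outliers at line 6
  10: logged in trim_outliers at line 7
  11: logged in resolve_slot at line 11
  12: logged in resolve_slot at line 16
  13: logged in rate_window at line 29
  14: logged in audit_lot at line 20
  15: logged in main at line 57
  16: logged in sum_active at line 40
  17: logged in merge_totals at line 33
  18: logged in merge_totals at line 36
  19: logged in sum_active at line 42
  20: logged in main at line 59
  21: logged in derive_floor at line 47
A correct fix: line 30: replace `quota` with `span`.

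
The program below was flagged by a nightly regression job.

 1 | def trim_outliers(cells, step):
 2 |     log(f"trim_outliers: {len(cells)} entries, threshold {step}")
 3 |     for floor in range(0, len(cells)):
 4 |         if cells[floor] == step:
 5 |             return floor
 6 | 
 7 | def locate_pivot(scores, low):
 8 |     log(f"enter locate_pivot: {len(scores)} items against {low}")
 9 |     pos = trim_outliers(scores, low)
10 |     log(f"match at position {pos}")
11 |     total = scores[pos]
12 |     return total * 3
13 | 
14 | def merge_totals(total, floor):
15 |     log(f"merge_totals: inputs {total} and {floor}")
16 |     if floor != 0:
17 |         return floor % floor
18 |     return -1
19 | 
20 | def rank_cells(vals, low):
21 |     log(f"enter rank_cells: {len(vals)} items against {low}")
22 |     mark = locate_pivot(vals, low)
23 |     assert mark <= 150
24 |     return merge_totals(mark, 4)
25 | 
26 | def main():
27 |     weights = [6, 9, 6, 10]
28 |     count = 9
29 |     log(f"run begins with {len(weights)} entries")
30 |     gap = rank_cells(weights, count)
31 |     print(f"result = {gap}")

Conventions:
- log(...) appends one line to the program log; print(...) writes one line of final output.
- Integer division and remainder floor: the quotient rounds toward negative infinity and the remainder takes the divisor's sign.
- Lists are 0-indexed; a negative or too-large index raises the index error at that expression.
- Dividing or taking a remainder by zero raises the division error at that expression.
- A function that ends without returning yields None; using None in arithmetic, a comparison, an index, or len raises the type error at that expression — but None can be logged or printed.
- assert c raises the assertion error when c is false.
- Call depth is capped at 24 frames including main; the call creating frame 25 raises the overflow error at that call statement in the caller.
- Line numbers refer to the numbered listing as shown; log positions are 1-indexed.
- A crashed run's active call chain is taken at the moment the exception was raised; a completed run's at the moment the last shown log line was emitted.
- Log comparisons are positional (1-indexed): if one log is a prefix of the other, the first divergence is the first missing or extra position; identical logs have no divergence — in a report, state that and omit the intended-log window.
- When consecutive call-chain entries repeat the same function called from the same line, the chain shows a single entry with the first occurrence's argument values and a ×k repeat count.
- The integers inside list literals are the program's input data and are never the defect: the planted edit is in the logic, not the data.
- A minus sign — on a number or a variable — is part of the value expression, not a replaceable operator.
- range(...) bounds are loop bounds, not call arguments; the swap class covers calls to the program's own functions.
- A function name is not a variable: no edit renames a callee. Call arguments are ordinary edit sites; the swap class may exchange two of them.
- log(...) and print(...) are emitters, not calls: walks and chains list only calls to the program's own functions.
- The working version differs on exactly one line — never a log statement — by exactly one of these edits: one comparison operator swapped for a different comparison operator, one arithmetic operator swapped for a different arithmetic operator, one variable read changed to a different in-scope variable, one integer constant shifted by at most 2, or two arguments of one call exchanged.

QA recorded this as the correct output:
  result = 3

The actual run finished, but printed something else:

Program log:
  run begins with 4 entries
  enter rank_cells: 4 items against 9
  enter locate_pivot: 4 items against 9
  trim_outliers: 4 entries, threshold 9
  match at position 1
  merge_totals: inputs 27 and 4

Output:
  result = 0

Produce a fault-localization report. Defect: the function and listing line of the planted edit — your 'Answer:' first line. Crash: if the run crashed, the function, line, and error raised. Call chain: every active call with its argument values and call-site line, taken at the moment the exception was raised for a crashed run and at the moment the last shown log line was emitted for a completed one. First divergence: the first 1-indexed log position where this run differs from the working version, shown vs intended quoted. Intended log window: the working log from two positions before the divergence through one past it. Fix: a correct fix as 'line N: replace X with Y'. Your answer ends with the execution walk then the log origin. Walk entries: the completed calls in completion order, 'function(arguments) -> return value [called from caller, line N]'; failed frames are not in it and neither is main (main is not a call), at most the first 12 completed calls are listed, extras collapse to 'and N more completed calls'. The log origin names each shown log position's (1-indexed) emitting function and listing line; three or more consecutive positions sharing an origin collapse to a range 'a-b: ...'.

Answer: the defect is in merge_totals at line 17.
The tell: Log streams are identical — the defect surfaces only in the printed output.
Call chain: main -> rank_cells([6, 9, 6, 10], 9) (called at line 30) -> merge_totals(27, 4) (called at line 24).
First divergence: there is none — every log position agrees.
Execution walk:
  trim_outliers([6, 9, 6, 10], 9) -> 1  [called from locate_pivot, line 9]
  locate_pivot([6, 9, 6, 10], 9) -> 27  [called from rank_cells, line 22]
  merge_totals(27, 4) -> 0  [called from rank_cells, line 24]
  rank_cells([6, 9, 6, 10], 9) -> 0  [called from main, line 30]
Log origin:
  1: emitted by main (line 29)
  2: emitted by rank_cells (line 21)
  3: emitted by locate_pivot (line 8)
  4: emitted by trim_outliers (line 2)
  5: emitted by locate_pivot (line 10)
  6: emitted by merge_totals (line 15)
A correct fix: line 17: replace `floor % floor` with `total % floor`.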